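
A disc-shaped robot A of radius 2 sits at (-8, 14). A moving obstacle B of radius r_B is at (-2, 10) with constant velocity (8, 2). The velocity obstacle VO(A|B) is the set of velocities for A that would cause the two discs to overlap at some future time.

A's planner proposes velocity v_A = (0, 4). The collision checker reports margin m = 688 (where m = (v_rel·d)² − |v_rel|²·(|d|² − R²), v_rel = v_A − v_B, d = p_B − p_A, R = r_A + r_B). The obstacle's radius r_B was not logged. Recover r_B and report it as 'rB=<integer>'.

m = 688
d = (6, -4);  v_rel = (-8, 2),  |v_rel|² = 68
v_rel×d = (-8)·(-4) − (2)·(6) = 20
since m = R²·68 − 20²:  R² = (400 + 688) / 68 = 16
R = √16 = 4  ⇒  r_B = 4 − 2 = 2

rB=2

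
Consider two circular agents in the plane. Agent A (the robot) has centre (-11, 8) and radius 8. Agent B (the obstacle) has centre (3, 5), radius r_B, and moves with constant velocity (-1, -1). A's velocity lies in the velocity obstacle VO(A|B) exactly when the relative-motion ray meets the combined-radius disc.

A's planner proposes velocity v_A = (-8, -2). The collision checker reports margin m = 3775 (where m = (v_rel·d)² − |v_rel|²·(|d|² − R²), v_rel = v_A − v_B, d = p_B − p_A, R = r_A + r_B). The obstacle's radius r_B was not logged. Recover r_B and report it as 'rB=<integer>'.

m = 3775
d = (14, -3);  v_rel = (-7, -1),  |v_rel|² = 50
v_rel×d = (-7)·(-3) − (-1)·(14) = 35
since m = R²·50 − 35²:  R² = (1225 + 3775) / 50 = 100
R = √100 = 10  ⇒  r_B = 10 − 8 = 2

rB=2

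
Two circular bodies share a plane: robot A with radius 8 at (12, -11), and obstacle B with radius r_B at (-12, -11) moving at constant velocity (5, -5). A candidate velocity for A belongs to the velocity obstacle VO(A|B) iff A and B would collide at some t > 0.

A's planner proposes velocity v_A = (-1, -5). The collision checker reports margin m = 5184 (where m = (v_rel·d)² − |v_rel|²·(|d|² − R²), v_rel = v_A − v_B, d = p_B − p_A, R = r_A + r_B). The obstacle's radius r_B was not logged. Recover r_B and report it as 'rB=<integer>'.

m = 5184
d = (-24, 0);  v_rel = (-6, 0),  |v_rel|² = 36
v_rel×d = (-6)·(0) − (0)·(-24) = 0
since m = R²·36 − 0²:  R² = (0 + 5184) / 36 = 144
R = √144 = 12  ⇒  r_B = 12 − 8 = 4

rB=4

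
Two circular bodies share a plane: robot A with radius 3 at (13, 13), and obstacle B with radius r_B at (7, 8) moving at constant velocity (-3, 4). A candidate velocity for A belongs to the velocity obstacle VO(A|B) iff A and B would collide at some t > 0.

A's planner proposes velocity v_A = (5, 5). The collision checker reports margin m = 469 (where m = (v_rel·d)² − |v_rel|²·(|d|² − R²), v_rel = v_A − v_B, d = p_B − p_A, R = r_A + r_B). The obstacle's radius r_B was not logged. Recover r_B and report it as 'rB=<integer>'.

m = 469
d = (-6, -5);  v_rel = (8, 1),  |v_rel|² = 65
v_rel×d = (8)·(-5) − (1)·(-6) = -34
since m = R²·65 − (-34)²:  R² = (1156 + 469) / 65 = 25
R = √25 = 5  ⇒  r_B = 5 − 3 = 2

rB=2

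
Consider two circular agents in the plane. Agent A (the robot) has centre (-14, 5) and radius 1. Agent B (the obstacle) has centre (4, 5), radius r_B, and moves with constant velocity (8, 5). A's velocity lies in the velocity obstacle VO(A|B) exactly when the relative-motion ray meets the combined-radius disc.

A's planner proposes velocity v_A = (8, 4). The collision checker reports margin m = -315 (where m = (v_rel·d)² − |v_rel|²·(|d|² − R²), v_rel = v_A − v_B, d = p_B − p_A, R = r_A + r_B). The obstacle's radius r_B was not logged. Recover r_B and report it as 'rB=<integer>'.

m = -315
d = (18, 0);  v_rel = (0, -1),  |v_rel|² = 1
v_rel×d = (0)·(0) − (-1)·(18) = 18
since m = R²·1 − 18²:  R² = (324 + -315) / 1 = 9
R = √9 = 3  ⇒  r_B = 3 − 1 = 2

rB=2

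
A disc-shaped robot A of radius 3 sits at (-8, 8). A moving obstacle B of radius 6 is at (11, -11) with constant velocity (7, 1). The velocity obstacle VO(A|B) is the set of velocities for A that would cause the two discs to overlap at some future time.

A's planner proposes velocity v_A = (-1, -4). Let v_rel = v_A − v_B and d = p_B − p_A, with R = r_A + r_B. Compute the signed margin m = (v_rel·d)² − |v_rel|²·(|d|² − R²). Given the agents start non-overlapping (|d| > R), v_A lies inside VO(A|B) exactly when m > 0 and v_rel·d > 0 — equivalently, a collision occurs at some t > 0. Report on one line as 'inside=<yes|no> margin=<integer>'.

d = (19, -19),  |d|² = 722;  R = 3+6 = 9,  c = 722−9² = 641
v_rel = (-8, -5),  |v_rel|² = 89;  v_rel·d = (-8)·(19) + (-5)·(-19) = -57
89·t² + 114·t + 641 = 0  ⇒  m = (-57)² − 89·641 = -53800
m = -53800 < 0,  v_rel·d = -57 < 0  ⇒  outside

inside=no margin=-53800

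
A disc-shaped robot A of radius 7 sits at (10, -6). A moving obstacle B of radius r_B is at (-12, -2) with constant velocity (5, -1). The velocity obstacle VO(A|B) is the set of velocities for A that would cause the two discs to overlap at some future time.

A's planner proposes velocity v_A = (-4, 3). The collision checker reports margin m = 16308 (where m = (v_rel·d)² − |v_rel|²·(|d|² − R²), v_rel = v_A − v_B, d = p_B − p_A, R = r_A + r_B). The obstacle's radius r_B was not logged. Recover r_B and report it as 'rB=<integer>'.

m = 16308
d = (-22, 4);  v_rel = (-9, 4),  |v_rel|² = 97
v_rel×d = (-9)·(4) − (4)·(-22) = 52
since m = R²·97 − 52²:  R² = (2704 + 16308) / 97 = 196
R = √196 = 14  ⇒  r_B = 14 − 7 = 7

rB=7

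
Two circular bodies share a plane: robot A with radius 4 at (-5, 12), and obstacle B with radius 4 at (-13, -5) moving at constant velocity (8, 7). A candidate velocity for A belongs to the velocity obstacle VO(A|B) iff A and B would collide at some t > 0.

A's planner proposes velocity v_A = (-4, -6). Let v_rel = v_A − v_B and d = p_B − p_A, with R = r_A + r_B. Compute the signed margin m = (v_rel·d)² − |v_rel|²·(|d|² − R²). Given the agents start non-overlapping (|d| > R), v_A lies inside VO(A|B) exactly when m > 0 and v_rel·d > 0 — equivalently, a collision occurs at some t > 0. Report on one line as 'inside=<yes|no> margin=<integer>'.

d = (-8, -17),  |d|² = 353;  R = 4+4 = 8,  c = 353−8² = 289
v_rel = (-12, -13),  |v_rel|² = 313;  v_rel·d = (-12)·(-8) + (-13)·(-17) = 317
313·t² − 634·t + 289 = 0  ⇒  m = 317² − 313·289 = 10032
m = 10032 > 0,  v_rel·d = 317 > 0  ⇒  inside

inside=yes margin=10032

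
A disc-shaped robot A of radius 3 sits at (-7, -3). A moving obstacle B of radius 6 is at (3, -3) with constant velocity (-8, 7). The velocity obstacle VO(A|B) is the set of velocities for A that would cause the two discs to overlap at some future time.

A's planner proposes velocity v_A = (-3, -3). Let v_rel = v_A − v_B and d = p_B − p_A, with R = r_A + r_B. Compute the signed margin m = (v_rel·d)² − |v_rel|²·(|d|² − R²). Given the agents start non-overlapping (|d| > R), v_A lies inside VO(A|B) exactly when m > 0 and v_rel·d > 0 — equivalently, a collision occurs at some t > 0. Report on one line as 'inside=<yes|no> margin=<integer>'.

d = (10, 0),  |d|² = 100;  R = 3+6 = 9,  c = 100−9² = 19
v_rel = (5, -10),  |v_rel|² = 125;  v_rel·d = (5)·(10) + (-10)·(0) = 50
125·t² − 100·t + 19 = 0  ⇒  m = 50² − 125·19 = 125
m = 125 > 0,  v_rel·d = 50 > 0  ⇒  inside

inside=yes margin=125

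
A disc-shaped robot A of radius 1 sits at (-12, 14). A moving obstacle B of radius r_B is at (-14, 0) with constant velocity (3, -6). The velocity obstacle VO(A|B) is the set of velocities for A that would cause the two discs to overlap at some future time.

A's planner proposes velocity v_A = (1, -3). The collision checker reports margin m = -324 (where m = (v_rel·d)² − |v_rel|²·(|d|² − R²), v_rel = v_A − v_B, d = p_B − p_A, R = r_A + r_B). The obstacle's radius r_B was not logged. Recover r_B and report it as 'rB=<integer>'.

m = -324
d = (-2, -14);  v_rel = (-2, 3),  |v_rel|² = 13
v_rel×d = (-2)·(-14) − (3)·(-2) = 34
since m = R²·13 − 34²:  R² = (1156 + -324) / 13 = 64
R = √64 = 8  ⇒  r_B = 8 − 1 = 7

rB=7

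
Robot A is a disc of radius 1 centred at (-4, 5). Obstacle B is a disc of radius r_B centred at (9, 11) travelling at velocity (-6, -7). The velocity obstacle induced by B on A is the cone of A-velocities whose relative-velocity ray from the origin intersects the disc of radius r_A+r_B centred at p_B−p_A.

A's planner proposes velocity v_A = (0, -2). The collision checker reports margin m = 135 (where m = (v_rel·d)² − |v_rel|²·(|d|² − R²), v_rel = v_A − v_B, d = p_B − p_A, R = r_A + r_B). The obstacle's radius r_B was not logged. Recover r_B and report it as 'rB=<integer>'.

m = 135
d = (13, 6);  v_rel = (6, 5),  |v_rel|² = 61
v_rel×d = (6)·(6) − (5)·(13) = -29
since m = R²·61 − (-29)²:  R² = (841 + 135) / 61 = 16
R = √16 = 4  ⇒  r_B = 4 − 1 = 3

rB=3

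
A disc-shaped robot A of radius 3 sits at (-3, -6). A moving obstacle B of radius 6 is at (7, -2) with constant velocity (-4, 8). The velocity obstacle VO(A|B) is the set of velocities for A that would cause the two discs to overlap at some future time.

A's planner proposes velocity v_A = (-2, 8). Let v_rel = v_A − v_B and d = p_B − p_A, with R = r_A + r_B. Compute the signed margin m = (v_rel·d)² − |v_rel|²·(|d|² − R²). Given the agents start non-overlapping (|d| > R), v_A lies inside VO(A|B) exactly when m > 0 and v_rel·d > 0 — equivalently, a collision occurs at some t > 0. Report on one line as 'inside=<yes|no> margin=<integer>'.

d = (10, 4),  |d|² = 116;  R = 3+6 = 9,  c = 116−9² = 35
v_rel = (2, 0),  |v_rel|² = 4;  v_rel·d = (2)·(10) + (0)·(4) = 20
4·t² − 40·t + 35 = 0  ⇒  m = 20² − 4·35 = 260
m = 260 > 0,  v_rel·d = 20 > 0  ⇒  inside

inside=yes margin=260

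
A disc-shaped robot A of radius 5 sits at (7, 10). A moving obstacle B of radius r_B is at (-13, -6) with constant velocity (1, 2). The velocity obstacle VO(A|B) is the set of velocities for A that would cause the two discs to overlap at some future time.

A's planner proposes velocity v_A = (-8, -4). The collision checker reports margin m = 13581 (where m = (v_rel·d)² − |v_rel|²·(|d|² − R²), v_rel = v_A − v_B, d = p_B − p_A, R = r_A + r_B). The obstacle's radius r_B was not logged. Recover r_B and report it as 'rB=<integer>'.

m = 13581
d = (-20, -16);  v_rel = (-9, -6),  |v_rel|² = 117
v_rel×d = (-9)·(-16) − (-6)·(-20) = 24
since m = R²·117 − 24²:  R² = (576 + 13581) / 117 = 121
R = √121 = 11  ⇒  r_B = 11 − 5 = 6

rB=6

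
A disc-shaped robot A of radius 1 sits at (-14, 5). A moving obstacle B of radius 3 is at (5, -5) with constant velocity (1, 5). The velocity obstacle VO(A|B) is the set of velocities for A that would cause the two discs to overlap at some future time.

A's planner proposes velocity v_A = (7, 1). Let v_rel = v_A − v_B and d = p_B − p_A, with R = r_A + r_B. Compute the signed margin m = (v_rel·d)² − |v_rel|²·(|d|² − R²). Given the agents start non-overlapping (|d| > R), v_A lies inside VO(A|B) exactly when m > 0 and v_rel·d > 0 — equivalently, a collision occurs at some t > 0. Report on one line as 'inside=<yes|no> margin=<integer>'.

d = (19, -10),  |d|² = 461;  R = 1+3 = 4,  c = 461−4² = 445
v_rel = (6, -4),  |v_rel|² = 52;  v_rel·d = (6)·(19) + (-4)·(-10) = 154
52·t² − 308·t + 445 = 0  ⇒  m = 154² − 52·445 = 576
m = 576 > 0,  v_rel·d = 154 > 0  ⇒  inside

inside=yes margin=576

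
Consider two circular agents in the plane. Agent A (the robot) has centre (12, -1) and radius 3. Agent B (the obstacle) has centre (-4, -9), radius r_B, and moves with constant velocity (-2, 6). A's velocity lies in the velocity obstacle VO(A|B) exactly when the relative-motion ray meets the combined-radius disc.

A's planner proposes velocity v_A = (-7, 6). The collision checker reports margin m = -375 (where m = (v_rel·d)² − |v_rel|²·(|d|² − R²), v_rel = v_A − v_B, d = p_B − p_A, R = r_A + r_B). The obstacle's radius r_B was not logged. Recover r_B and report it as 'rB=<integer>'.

m = -375
d = (-16, -8);  v_rel = (-5, 0),  |v_rel|² = 25
v_rel×d = (-5)·(-8) − (0)·(-16) = 40
since m = R²·25 − 40²:  R² = (1600 + -375) / 25 = 49
R = √49 = 7  ⇒  r_B = 7 − 3 = 4

rB=4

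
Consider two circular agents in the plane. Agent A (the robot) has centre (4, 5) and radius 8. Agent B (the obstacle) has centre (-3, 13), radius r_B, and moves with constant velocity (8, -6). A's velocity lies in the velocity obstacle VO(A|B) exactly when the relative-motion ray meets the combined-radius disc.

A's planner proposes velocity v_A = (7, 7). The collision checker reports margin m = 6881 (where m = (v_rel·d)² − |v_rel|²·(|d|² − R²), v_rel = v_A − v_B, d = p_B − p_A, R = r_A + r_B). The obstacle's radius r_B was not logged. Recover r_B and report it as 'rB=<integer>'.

m = 6881
d = (-7, 8);  v_rel = (-1, 13),  |v_rel|² = 170
v_rel×d = (-1)·(8) − (13)·(-7) = 83
since m = R²·170 − 83²:  R² = (6889 + 6881) / 170 = 81
R = √81 = 9  ⇒  r_B = 9 − 8 = 1

rB=1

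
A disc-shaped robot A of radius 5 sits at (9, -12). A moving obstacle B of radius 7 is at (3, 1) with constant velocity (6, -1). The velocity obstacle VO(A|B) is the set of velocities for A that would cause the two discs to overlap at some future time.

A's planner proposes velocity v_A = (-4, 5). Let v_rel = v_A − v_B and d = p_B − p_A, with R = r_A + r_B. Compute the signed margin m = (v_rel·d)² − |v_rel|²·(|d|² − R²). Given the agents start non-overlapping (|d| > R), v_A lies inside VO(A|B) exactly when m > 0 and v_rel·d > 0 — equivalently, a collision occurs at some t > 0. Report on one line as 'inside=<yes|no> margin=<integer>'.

d = (-6, 13),  |d|² = 205;  R = 5+7 = 12,  c = 205−12² = 61
v_rel = (-10, 6),  |v_rel|² = 136;  v_rel·d = (-10)·(-6) + (6)·(13) = 138
136·t² − 276·t + 61 = 0  ⇒  m = 138² − 136·61 = 10748
m = 10748 > 0,  v_rel·d = 138 > 0  ⇒  inside

inside=yes margin=10748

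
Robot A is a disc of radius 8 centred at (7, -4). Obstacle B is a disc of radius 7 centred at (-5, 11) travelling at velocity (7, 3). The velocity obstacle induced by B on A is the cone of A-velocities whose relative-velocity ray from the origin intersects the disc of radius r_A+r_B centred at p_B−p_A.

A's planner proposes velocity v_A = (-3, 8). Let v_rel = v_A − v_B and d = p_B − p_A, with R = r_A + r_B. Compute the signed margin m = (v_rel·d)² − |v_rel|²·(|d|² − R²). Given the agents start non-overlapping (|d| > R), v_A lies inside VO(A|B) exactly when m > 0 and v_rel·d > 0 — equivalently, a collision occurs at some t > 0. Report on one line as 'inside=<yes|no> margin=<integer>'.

d = (-12, 15),  |d|² = 369;  R = 8+7 = 15,  c = 369−15² = 144
v_rel = (-10, 5),  |v_rel|² = 125;  v_rel·d = (-10)·(-12) + (5)·(15) = 195
125·t² − 390·t + 144 = 0  ⇒  m = 195² − 125·144 = 20025
m = 20025 > 0,  v_rel·d = 195 > 0  ⇒  inside

inside=yes margin=20025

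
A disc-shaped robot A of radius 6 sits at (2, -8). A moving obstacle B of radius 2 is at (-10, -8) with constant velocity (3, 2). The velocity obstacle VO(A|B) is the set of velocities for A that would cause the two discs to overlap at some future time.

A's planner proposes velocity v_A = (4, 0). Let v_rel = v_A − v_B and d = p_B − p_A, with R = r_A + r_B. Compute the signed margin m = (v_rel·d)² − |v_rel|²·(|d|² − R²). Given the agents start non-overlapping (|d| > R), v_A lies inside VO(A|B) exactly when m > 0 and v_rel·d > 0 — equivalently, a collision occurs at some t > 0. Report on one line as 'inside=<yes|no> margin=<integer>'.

d = (-12, 0),  |d|² = 144;  R = 6+2 = 8,  c = 144−8² = 80
v_rel = (1, -2),  |v_rel|² = 5;  v_rel·d = (1)·(-12) + (-2)·(0) = -12
5·t² + 24·t + 80 = 0  ⇒  m = (-12)² − 5·80 = -256
m = -256 < 0,  v_rel·d = -12 < 0  ⇒  outside

inside=no margin=-256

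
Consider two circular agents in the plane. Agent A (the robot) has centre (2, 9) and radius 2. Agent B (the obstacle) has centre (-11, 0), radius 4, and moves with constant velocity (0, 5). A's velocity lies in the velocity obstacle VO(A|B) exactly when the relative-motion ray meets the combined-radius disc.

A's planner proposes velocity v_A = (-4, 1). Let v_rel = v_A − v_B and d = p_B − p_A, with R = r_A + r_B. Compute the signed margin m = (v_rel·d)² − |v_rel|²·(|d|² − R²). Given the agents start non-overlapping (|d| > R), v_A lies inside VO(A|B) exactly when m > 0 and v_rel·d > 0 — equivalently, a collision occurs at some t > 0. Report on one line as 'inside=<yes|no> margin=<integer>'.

d = (-13, -9),  |d|² = 250;  R = 2+4 = 6,  c = 250−6² = 214
v_rel = (-4, -4),  |v_rel|² = 32;  v_rel·d = (-4)·(-13) + (-4)·(-9) = 88
32·t² − 176·t + 214 = 0  ⇒  m = 88² − 32·214 = 896
m = 896 > 0,  v_rel·d = 88 > 0  ⇒  inside

inside=yes margin=896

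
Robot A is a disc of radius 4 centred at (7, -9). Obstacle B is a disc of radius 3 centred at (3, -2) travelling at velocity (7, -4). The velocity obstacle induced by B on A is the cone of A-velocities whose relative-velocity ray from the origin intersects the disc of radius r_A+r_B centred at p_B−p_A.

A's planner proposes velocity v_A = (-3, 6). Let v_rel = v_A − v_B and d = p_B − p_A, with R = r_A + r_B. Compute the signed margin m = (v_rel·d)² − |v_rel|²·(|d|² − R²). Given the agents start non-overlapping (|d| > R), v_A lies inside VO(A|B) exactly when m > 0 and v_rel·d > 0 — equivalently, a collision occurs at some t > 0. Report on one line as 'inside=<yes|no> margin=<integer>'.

d = (-4, 7),  |d|² = 65;  R = 4+3 = 7,  c = 65−7² = 16
v_rel = (-10, 10),  |v_rel|² = 200;  v_rel·d = (-10)·(-4) + (10)·(7) = 110
200·t² − 220·t + 16 = 0  ⇒  m = 110² − 200·16 = 8900
m = 8900 > 0,  v_rel·d = 110 > 0  ⇒  inside

inside=yes margin=8900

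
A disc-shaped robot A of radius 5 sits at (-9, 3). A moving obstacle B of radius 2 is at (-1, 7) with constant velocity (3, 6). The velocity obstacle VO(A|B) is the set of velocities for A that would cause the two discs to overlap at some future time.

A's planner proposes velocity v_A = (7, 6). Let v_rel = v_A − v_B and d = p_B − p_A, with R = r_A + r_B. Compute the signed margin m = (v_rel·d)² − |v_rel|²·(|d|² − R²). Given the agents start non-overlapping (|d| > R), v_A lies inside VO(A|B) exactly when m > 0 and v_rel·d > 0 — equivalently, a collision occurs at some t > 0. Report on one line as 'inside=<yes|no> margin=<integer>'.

d = (8, 4),  |d|² = 80;  R = 5+2 = 7,  c = 80−7² = 31
v_rel = (4, 0),  |v_rel|² = 16;  v_rel·d = (4)·(8) + (0)·(4) = 32
16·t² − 64·t + 31 = 0  ⇒  m = 32² − 16·31 = 528
m = 528 > 0,  v_rel·d = 32 > 0  ⇒  inside

inside=yes margin=528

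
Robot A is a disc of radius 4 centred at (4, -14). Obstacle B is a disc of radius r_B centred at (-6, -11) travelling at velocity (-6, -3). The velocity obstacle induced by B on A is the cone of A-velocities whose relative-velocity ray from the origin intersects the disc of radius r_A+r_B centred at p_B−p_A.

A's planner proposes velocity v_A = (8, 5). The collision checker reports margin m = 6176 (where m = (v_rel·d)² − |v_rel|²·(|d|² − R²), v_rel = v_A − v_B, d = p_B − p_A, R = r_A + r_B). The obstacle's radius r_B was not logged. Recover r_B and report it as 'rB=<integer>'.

m = 6176
d = (-10, 3);  v_rel = (14, 8),  |v_rel|² = 260
v_rel×d = (14)·(3) − (8)·(-10) = 122
since m = R²·260 − 122²:  R² = (14884 + 6176) / 260 = 81
R = √81 = 9  ⇒  r_B = 9 − 4 = 5

rB=5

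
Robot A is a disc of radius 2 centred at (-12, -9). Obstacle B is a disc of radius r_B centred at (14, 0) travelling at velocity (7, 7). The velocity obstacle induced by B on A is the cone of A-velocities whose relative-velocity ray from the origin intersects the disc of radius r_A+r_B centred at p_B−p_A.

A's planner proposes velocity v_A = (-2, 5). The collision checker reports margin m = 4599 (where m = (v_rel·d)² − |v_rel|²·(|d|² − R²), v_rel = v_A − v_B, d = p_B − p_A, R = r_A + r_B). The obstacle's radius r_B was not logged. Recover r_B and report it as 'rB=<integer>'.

m = 4599
d = (26, 9);  v_rel = (-9, -2),  |v_rel|² = 85
v_rel×d = (-9)·(9) − (-2)·(26) = -29
since m = R²·85 − (-29)²:  R² = (841 + 4599) / 85 = 64
R = √64 = 8  ⇒  r_B = 8 − 2 = 6

rB=6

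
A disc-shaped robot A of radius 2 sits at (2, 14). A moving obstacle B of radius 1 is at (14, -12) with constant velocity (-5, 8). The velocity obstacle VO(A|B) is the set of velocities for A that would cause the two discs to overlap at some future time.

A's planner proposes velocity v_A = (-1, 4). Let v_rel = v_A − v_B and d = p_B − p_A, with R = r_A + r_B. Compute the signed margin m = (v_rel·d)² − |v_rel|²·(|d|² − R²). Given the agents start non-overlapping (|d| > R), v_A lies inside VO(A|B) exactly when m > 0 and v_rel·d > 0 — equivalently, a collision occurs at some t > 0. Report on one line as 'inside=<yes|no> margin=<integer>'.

d = (12, -26),  |d|² = 820;  R = 2+1 = 3,  c = 820−3² = 811
v_rel = (4, -4),  |v_rel|² = 32;  v_rel·d = (4)·(12) + (-4)·(-26) = 152
32·t² − 304·t + 811 = 0  ⇒  m = 152² − 32·811 = -2848
m = -2848 < 0,  v_rel·d = 152 > 0  ⇒  outside

inside=no margin=-2848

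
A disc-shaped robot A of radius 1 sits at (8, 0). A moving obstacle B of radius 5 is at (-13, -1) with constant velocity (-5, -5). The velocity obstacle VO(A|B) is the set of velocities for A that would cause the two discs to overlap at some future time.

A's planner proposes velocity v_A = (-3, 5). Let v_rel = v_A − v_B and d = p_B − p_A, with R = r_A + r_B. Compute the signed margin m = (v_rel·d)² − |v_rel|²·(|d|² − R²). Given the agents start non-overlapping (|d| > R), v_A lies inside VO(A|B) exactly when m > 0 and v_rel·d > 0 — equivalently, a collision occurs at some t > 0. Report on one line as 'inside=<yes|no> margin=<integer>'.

d = (-21, -1),  |d|² = 442;  R = 1+5 = 6,  c = 442−6² = 406
v_rel = (2, 10),  |v_rel|² = 104;  v_rel·d = (2)·(-21) + (10)·(-1) = -52
104·t² + 104·t + 406 = 0  ⇒  m = (-52)² − 104·406 = -39520
m = -39520 < 0,  v_rel·d = -52 < 0  ⇒  outside

inside=no margin=-39520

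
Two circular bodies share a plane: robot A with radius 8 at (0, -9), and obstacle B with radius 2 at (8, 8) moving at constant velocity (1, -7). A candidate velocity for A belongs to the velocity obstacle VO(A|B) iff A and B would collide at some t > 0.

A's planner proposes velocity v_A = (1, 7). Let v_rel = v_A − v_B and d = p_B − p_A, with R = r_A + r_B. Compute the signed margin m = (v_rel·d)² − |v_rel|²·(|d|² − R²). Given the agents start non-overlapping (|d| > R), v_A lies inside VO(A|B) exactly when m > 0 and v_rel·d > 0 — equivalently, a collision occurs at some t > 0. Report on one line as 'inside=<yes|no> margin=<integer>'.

d = (8, 17),  |d|² = 353;  R = 8+2 = 10,  c = 353−10² = 253
v_rel = (0, 14),  |v_rel|² = 196;  v_rel·d = (0)·(8) + (14)·(17) = 238
196·t² − 476·t + 253 = 0  ⇒  m = 238² − 196·253 = 7056
m = 7056 > 0,  v_rel·d = 238 > 0  ⇒  inside

inside=yes margin=7056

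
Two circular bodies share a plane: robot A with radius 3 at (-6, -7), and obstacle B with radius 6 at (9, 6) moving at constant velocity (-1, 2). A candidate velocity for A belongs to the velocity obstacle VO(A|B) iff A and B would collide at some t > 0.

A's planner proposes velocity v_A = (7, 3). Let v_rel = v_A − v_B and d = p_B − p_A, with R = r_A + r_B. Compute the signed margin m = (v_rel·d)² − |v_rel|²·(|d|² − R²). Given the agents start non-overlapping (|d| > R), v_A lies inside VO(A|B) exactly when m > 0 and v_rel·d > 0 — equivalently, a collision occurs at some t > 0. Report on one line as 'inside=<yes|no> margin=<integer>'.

d = (15, 13),  |d|² = 394;  R = 3+6 = 9,  c = 394−9² = 313
v_rel = (8, 1),  |v_rel|² = 65;  v_rel·d = (8)·(15) + (1)·(13) = 133
65·t² − 266·t + 313 = 0  ⇒  m = 133² − 65·313 = -2656
m = -2656 < 0,  v_rel·d = 133 > 0  ⇒  outside

inside=no margin=-2656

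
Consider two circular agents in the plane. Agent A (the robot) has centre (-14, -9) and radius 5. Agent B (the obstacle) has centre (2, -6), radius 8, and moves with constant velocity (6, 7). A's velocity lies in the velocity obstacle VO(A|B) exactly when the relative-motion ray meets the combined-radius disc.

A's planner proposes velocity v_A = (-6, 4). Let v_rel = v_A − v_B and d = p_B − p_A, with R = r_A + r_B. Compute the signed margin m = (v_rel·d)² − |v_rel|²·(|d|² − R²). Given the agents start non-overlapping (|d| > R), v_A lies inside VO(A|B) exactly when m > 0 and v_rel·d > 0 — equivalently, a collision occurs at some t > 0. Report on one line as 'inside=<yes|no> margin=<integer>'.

d = (16, 3),  |d|² = 265;  R = 5+8 = 13,  c = 265−13² = 96
v_rel = (-12, -3),  |v_rel|² = 153;  v_rel·d = (-12)·(16) + (-3)·(3) = -201
153·t² + 402·t + 96 = 0  ⇒  m = (-201)² − 153·96 = 25713
m = 25713 > 0,  v_rel·d = -201 < 0  ⇒  outside

inside=no margin=25713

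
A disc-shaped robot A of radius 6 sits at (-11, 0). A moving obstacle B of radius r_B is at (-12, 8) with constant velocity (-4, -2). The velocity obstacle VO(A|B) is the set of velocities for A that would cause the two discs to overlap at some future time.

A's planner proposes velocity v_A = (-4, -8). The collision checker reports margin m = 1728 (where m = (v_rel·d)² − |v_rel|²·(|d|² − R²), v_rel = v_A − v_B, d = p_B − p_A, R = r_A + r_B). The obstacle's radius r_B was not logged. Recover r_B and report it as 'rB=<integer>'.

m = 1728
d = (-1, 8);  v_rel = (0, -6),  |v_rel|² = 36
v_rel×d = (0)·(8) − (-6)·(-1) = -6
since m = R²·36 − (-6)²:  R² = (36 + 1728) / 36 = 49
R = √49 = 7  ⇒  r_B = 7 − 6 = 1

rB=1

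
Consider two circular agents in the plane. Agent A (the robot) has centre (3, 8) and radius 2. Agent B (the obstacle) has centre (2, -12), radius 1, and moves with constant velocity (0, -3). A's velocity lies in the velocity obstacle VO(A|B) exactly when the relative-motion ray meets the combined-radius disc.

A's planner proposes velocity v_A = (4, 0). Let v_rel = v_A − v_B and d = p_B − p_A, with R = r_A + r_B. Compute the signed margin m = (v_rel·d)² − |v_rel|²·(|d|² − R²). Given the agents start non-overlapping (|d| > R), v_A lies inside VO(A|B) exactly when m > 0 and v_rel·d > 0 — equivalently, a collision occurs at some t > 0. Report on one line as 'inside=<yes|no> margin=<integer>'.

d = (-1, -20),  |d|² = 401;  R = 2+1 = 3,  c = 401−3² = 392
v_rel = (4, 3),  |v_rel|² = 25;  v_rel·d = (4)·(-1) + (3)·(-20) = -64
25·t² + 128·t + 392 = 0  ⇒  m = (-64)² − 25·392 = -5704
m = -5704 < 0,  v_rel·d = -64 < 0  ⇒  outside

inside=no margin=-5704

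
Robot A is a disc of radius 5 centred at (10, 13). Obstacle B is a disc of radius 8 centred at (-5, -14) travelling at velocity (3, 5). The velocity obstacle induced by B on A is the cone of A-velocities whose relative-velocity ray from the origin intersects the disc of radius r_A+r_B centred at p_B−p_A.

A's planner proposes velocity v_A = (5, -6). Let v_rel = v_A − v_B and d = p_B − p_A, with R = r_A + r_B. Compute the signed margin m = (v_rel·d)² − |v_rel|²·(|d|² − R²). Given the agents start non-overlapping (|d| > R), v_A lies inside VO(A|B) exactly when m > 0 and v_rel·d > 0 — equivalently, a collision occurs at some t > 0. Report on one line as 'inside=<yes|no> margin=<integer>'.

d = (-15, -27),  |d|² = 954;  R = 5+8 = 13,  c = 954−13² = 785
v_rel = (2, -11),  |v_rel|² = 125;  v_rel·d = (2)·(-15) + (-11)·(-27) = 267
125·t² − 534·t + 785 = 0  ⇒  m = 267² − 125·785 = -26836
m = -26836 < 0,  v_rel·d = 267 > 0  ⇒  outside

inside=no margin=-26836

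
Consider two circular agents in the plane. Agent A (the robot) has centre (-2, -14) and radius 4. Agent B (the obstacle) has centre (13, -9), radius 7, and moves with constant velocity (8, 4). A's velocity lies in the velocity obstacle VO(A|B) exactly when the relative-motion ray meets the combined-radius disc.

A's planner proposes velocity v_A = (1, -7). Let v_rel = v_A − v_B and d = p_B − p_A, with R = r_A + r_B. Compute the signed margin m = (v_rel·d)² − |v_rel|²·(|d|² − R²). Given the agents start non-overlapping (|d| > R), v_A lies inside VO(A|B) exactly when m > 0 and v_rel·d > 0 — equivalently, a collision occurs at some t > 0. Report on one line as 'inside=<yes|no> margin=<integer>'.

d = (15, 5),  |d|² = 250;  R = 4+7 = 11,  c = 250−11² = 129
v_rel = (-7, -11),  |v_rel|² = 170;  v_rel·d = (-7)·(15) + (-11)·(5) = -160
170·t² + 320·t + 129 = 0  ⇒  m = (-160)² − 170·129 = 3670
m = 3670 > 0,  v_rel·d = -160 < 0  ⇒  outside

inside=no margin=3670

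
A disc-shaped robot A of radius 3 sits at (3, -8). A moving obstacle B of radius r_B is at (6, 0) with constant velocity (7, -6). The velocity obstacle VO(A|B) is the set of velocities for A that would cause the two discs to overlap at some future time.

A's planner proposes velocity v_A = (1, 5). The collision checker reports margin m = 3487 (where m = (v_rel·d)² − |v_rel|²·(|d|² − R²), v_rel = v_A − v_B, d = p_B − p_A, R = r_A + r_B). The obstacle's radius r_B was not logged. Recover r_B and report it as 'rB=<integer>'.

m = 3487
d = (3, 8);  v_rel = (-6, 11),  |v_rel|² = 157
v_rel×d = (-6)·(8) − (11)·(3) = -81
since m = R²·157 − (-81)²:  R² = (6561 + 3487) / 157 = 64
R = √64 = 8  ⇒  r_B = 8 − 3 = 5

rB=5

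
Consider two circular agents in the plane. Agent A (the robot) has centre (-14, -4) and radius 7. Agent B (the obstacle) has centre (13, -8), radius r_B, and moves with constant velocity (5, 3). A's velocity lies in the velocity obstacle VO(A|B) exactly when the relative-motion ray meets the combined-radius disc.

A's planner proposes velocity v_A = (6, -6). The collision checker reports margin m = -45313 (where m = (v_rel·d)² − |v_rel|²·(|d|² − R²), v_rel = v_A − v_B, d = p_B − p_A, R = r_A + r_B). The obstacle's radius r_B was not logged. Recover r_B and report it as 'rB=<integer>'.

m = -45313
d = (27, -4);  v_rel = (1, -9),  |v_rel|² = 82
v_rel×d = (1)·(-4) − (-9)·(27) = 239
since m = R²·82 − 239²:  R² = (57121 + -45313) / 82 = 144
R = √144 = 12  ⇒  r_B = 12 − 7 = 5

rB=5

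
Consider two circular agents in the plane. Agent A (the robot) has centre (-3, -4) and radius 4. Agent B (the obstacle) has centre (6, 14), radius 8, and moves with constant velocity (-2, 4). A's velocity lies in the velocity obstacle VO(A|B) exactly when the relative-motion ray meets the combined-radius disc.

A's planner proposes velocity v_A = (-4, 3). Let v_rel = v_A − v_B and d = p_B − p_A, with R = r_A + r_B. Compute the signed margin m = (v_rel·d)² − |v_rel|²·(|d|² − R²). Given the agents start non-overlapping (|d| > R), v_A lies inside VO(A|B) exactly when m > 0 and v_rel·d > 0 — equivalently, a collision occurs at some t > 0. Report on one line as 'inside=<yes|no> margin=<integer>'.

d = (9, 18),  |d|² = 405;  R = 4+8 = 12,  c = 405−12² = 261
v_rel = (-2, -1),  |v_rel|² = 5;  v_rel·d = (-2)·(9) + (-1)·(18) = -36
5·t² + 72·t + 261 = 0  ⇒  m = (-36)² − 5·261 = -9
m = -9 < 0,  v_rel·d = -36 < 0  ⇒  outside

inside=no margin=-9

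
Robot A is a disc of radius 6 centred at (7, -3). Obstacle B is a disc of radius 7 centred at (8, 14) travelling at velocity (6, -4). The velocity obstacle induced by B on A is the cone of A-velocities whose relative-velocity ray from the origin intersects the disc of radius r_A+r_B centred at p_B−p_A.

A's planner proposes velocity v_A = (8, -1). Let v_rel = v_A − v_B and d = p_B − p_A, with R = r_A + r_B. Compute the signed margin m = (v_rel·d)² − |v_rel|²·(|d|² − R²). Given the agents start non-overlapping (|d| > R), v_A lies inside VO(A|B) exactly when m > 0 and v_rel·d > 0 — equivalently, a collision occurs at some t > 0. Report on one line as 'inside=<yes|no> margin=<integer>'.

d = (1, 17),  |d|² = 290;  R = 6+7 = 13,  c = 290−13² = 121
v_rel = (2, 3),  |v_rel|² = 13;  v_rel·d = (2)·(1) + (3)·(17) = 53
13·t² − 106·t + 121 = 0  ⇒  m = 53² − 13·121 = 1236
m = 1236 > 0,  v_rel·d = 53 > 0  ⇒  inside

inside=yes margin=1236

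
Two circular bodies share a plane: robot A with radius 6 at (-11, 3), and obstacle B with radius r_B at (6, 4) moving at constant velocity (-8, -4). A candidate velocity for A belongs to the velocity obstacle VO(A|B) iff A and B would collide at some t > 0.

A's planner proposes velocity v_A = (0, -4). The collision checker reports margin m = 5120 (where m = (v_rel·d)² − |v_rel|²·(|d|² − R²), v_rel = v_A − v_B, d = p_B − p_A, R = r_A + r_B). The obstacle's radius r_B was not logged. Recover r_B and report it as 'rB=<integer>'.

m = 5120
d = (17, 1);  v_rel = (8, 0),  |v_rel|² = 64
v_rel×d = (8)·(1) − (0)·(17) = 8
since m = R²·64 − 8²:  R² = (64 + 5120) / 64 = 81
R = √81 = 9  ⇒  r_B = 9 − 6 = 3

rB=3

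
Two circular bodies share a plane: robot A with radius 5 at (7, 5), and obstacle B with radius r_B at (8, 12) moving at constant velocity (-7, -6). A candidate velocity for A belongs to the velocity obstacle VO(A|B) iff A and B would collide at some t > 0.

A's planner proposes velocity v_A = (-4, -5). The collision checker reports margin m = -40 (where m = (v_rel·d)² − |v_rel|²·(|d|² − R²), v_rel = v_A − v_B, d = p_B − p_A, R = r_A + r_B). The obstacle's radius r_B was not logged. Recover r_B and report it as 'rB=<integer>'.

m = -40
d = (1, 7);  v_rel = (3, 1),  |v_rel|² = 10
v_rel×d = (3)·(7) − (1)·(1) = 20
since m = R²·10 − 20²:  R² = (400 + -40) / 10 = 36
R = √36 = 6  ⇒  r_B = 6 − 5 = 1

rB=1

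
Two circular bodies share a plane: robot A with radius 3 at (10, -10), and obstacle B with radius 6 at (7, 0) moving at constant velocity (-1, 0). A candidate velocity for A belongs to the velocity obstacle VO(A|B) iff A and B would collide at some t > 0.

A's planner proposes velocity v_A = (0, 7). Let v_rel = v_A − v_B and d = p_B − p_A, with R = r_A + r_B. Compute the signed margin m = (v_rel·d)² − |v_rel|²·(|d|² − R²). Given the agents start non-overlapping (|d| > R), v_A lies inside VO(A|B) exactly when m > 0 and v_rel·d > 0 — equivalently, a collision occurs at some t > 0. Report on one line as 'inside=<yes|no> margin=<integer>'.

d = (-3, 10),  |d|² = 109;  R = 3+6 = 9,  c = 109−9² = 28
v_rel = (1, 7),  |v_rel|² = 50;  v_rel·d = (1)·(-3) + (7)·(10) = 67
50·t² − 134·t + 28 = 0  ⇒  m = 67² − 50·28 = 3089
m = 3089 > 0,  v_rel·d = 67 > 0  ⇒  inside

inside=yes margin=3089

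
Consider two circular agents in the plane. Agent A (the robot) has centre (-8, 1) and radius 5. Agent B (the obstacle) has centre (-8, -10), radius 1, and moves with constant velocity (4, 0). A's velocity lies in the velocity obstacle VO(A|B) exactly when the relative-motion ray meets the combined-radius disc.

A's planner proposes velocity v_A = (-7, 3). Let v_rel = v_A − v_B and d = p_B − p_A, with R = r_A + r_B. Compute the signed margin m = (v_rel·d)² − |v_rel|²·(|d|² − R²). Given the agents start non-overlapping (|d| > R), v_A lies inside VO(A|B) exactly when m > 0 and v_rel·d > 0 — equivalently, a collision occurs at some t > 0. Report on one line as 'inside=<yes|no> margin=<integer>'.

d = (0, -11),  |d|² = 121;  R = 5+1 = 6,  c = 121−6² = 85
v_rel = (-11, 3),  |v_rel|² = 130;  v_rel·d = (-11)·(0) + (3)·(-11) = -33
130·t² + 66·t + 85 = 0  ⇒  m = (-33)² − 130·85 = -9961
m = -9961 < 0,  v_rel·d = -33 < 0  ⇒  outside

inside=no margin=-9961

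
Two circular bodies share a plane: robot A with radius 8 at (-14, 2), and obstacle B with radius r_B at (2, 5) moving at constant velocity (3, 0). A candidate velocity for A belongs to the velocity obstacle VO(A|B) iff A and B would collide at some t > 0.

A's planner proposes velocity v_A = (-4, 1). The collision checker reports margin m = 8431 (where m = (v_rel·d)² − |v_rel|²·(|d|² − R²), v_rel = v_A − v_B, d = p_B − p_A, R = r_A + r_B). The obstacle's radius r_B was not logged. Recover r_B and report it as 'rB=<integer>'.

m = 8431
d = (16, 3);  v_rel = (-7, 1),  |v_rel|² = 50
v_rel×d = (-7)·(3) − (1)·(16) = -37
since m = R²·50 − (-37)²:  R² = (1369 + 8431) / 50 = 196
R = √196 = 14  ⇒  r_B = 14 − 8 = 6

rB=6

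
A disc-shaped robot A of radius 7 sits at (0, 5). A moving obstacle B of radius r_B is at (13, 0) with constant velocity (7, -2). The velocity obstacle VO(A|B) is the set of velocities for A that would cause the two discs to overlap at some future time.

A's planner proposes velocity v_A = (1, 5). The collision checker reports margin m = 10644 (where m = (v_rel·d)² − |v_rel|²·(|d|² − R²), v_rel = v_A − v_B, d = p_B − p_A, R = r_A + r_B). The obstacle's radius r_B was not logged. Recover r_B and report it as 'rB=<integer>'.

m = 10644
d = (13, -5);  v_rel = (-6, 7),  |v_rel|² = 85
v_rel×d = (-6)·(-5) − (7)·(13) = -61
since m = R²·85 − (-61)²:  R² = (3721 + 10644) / 85 = 169
R = √169 = 13  ⇒  r_B = 13 − 7 = 6

rB=6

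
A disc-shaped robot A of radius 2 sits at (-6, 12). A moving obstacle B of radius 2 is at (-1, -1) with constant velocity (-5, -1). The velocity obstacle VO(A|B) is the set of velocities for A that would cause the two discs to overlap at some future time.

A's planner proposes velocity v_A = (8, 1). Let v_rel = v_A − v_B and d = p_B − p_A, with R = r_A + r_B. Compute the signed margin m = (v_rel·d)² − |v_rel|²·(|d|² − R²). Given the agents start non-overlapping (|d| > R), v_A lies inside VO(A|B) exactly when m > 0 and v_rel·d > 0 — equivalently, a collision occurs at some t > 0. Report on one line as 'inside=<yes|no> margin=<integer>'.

d = (5, -13),  |d|² = 194;  R = 2+2 = 4,  c = 194−4² = 178
v_rel = (13, 2),  |v_rel|² = 173;  v_rel·d = (13)·(5) + (2)·(-13) = 39
173·t² − 78·t + 178 = 0  ⇒  m = 39² − 173·178 = -29273
m = -29273 < 0,  v_rel·d = 39 > 0  ⇒  outside

inside=no margin=-29273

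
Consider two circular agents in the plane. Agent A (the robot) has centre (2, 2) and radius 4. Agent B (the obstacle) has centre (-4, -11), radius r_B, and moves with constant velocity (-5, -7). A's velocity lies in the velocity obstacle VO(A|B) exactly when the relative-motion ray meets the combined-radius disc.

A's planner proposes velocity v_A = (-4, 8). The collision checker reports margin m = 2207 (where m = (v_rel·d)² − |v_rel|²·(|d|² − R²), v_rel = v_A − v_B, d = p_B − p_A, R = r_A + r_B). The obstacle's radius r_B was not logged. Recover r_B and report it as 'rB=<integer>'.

m = 2207
d = (-6, -13);  v_rel = (1, 15),  |v_rel|² = 226
v_rel×d = (1)·(-13) − (15)·(-6) = 77
since m = R²·226 − 77²:  R² = (5929 + 2207) / 226 = 36
R = √36 = 6  ⇒  r_B = 6 − 4 = 2

rB=2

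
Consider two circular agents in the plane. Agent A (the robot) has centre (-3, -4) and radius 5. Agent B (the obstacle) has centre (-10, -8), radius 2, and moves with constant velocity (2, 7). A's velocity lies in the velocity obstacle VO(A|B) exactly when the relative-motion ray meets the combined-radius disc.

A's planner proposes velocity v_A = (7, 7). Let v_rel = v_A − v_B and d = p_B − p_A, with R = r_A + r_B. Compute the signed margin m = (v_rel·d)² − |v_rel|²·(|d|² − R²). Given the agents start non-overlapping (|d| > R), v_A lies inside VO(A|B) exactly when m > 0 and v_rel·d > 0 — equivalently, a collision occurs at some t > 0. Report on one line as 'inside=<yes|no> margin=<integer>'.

d = (-7, -4),  |d|² = 65;  R = 5+2 = 7,  c = 65−7² = 16
v_rel = (5, 0),  |v_rel|² = 25;  v_rel·d = (5)·(-7) + (0)·(-4) = -35
25·t² + 70·t + 16 = 0  ⇒  m = (-35)² − 25·16 = 825
m = 825 > 0,  v_rel·d = -35 < 0  ⇒  outside

inside=no margin=825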